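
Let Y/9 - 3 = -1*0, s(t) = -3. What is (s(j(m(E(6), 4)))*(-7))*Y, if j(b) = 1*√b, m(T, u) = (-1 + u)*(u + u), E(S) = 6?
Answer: 567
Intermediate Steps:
m(T, u) = 2*u*(-1 + u) (m(T, u) = (-1 + u)*(2*u) = 2*u*(-1 + u))
j(b) = √b
Y = 27 (Y = 27 + 9*(-1*0) = 27 + 9*0 = 27 + 0 = 27)
(s(j(m(E(6), 4)))*(-7))*Y = -3*(-7)*27 = 21*27 = 567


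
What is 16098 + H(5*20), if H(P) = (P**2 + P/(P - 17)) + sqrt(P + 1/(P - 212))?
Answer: 2166234/83 + sqrt(78393)/28 ≈ 26109.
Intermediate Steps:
H(P) = P**2 + sqrt(P + 1/(-212 + P)) + P/(-17 + P) (H(P) = (P**2 + P/(-17 + P)) + sqrt(P + 1/(-212 + P)) = P**2 + sqrt(P + 1/(-212 + P)) + P/(-17 + P))
16098 + H(5*20) = 16098 + (5*20 + (5*20)**3 - 17*(5*20)**2 - 17*sqrt(-1/(-212 + 5*20))*sqrt(-1 - 5*20*(-212 + 5*20)) + (5*20)*sqrt((1 + (5*20)*(-212 + 5*20))/(-212 + 5*20)))/(-17 + 5*20) = 16098 + (100 + 100**3 - 17*100**2 - 17*sqrt(-1/(-212 + 100))*sqrt(-1 - 100*(-212 + 100)) + 100*sqrt((1 + 100*(-212 + 100))/(-212 + 100)))/(-17 + 100) = 16098 + (100 + 1000000 - 17*10000 - 17*sqrt(11199)*sqrt(-1/(-112)) + 100*sqrt((1 + 100*(-112))/(-112)))/83 = 16098 + (100 + 1000000 - 170000 - 17*sqrt(78393)/28 + 100*sqrt(-(1 - 11200)/112))/83 = 16098 + (100 + 1000000 - 170000 - 17*sqrt(78393)/28 + 100*sqrt(-1/112*(-11199)))/83 = 16098 + (100 + 1000000 - 170000 - 17*sqrt(78393)/28 + 100*sqrt(11199/112))/83 = 16098 + (100 + 1000000 - 170000 - 17*sqrt(78393)/28 + 100*(sqrt(78393)/28))/83 = 16098 + (100 + 1000000 - 170000 - 17*sqrt(78393)/28 + 25*sqrt(78393)/7)/83 = 16098 + (830100 + 83*sqrt(78393)/28)/83 = 16098 + (830100/83 + sqrt(78393)/28) = 2166234/83 + sqrt(78393)/28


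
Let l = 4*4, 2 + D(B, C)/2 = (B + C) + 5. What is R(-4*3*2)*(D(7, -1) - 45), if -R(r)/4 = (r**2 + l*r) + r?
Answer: 18144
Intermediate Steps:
D(B, C) = 6 + 2*B + 2*C (D(B, C) = -4 + 2*((B + C) + 5) = -4 + 2*(5 + B + C) = -4 + (10 + 2*B + 2*C) = 6 + 2*B + 2*C)
l = 16
R(r) = -68*r - 4*r**2 (R(r) = -4*((r**2 + 16*r) + r) = -4*(r**2 + 17*r) = -68*r - 4*r**2)
R(-4*3*2)*(D(7, -1) - 45) = (-4*-4*3*2*(17 - 4*3*2))*((6 + 2*7 + 2*(-1)) - 45) = (-4*(-12*2)*(17 - 12*2))*((6 + 14 - 2) - 45) = (-4*(-24)*(17 - 24))*(18 - 45) = -4*(-24)*(-7)*(-27) = -672*(-27) = 18144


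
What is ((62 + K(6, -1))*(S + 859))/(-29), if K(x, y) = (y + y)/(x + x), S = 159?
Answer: -188839/87 ≈ -2170.6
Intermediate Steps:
K(x, y) = y/x (K(x, y) = (2*y)/((2*x)) = (2*y)*(1/(2*x)) = y/x)
((62 + K(6, -1))*(S + 859))/(-29) = ((62 - 1/6)*(159 + 859))/(-29) = ((62 - 1*⅙)*1018)*(-1/29) = ((62 - ⅙)*1018)*(-1/29) = ((371/6)*1018)*(-1/29) = (188839/3)*(-1/29) = -188839/87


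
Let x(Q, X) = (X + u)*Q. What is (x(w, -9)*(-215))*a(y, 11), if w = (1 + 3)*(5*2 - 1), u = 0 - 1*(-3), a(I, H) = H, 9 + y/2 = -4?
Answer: 510840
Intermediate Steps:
y = -26 (y = -18 + 2*(-4) = -18 - 8 = -26)
u = 3 (u = 0 + 3 = 3)
w = 36 (w = 4*(10 - 1) = 4*9 = 36)
x(Q, X) = Q*(3 + X) (x(Q, X) = (X + 3)*Q = (3 + X)*Q = Q*(3 + X))
(x(w, -9)*(-215))*a(y, 11) = ((36*(3 - 9))*(-215))*11 = ((36*(-6))*(-215))*11 = -216*(-215)*11 = 46440*11 = 510840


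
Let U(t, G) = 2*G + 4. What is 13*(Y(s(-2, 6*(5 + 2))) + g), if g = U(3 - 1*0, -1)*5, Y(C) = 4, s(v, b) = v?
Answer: 182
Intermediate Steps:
U(t, G) = 4 + 2*G
g = 10 (g = (4 + 2*(-1))*5 = (4 - 2)*5 = 2*5 = 10)
13*(Y(s(-2, 6*(5 + 2))) + g) = 13*(4 + 10) = 13*14 = 182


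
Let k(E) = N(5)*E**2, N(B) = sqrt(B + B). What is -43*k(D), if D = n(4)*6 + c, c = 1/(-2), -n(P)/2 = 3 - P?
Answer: -22747*sqrt(10)/4 ≈ -17983.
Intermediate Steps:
n(P) = -6 + 2*P (n(P) = -2*(3 - P) = -6 + 2*P)
c = -1/2 ≈ -0.50000
D = 23/2 (D = (-6 + 2*4)*6 - 1/2 = (-6 + 8)*6 - 1/2 = 2*6 - 1/2 = 12 - 1/2 = 23/2 ≈ 11.500)
N(B) = sqrt(2)*sqrt(B) (N(B) = sqrt(2*B) = sqrt(2)*sqrt(B))
k(E) = sqrt(10)*E**2 (k(E) = (sqrt(2)*sqrt(5))*E**2 = sqrt(10)*E**2)
-43*k(D) = -43*sqrt(10)*(23/2)**2 = -43*sqrt(10)*529/4 = -22747*sqrt(10)/4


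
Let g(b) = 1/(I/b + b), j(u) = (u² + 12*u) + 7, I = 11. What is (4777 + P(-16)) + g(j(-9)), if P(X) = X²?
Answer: 2068543/411 ≈ 5033.0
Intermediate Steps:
j(u) = 7 + u² + 12*u
g(b) = 1/(b + 11/b) (g(b) = 1/(11/b + b) = 1/(b + 11/b))
(4777 + P(-16)) + g(j(-9)) = (4777 + (-16)²) + (7 + (-9)² + 12*(-9))/(11 + (7 + (-9)² + 12*(-9))²) = (4777 + 256) + (7 + 81 - 108)/(11 + (7 + 81 - 108)²) = 5033 - 20/(11 + (-20)²) = 5033 - 20/(11 + 400) = 5033 - 20/411 = 2068543/411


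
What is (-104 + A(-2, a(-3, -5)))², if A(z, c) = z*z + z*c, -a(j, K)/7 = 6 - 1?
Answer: 900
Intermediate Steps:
a(j, K) = -35 (a(j, K) = -7*(6 - 1) = -7*5 = -35)
A(z, c) = z² + c*z
(-104 + A(-2, a(-3, -5)))² = (-104 - 2*(-35 - 2))² = (-104 - 2*(-37))² = (-104 + 74)² = (-30)² = 900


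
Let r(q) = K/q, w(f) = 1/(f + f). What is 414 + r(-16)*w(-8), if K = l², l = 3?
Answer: 105993/256 ≈ 414.04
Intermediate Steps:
w(f) = 1/(2*f)
K = 9 (K = 3² = 9)
r(q) = 9/q
414 + r(-16)*w(-8) = 414 + (9/(-16))*((½)/(-8)) = 414 + (9*(-1/16))*((½)*(-⅛)) = 414 - 9/16*(-1/16) = 414 + 9/256 = 105993/256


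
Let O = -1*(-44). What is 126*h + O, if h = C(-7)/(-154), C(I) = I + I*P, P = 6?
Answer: 925/11 ≈ 84.091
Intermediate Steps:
C(I) = 7*I (C(I) = I + I*6 = I + 6*I = 7*I)
O = 44
h = 7/22 (h = (7*(-7))/(-154) = -49*(-1/154) = 7/22 ≈ 0.31818)
126*h + O = 126*(7/22) + 44 = 441/11 + 44 = 925/11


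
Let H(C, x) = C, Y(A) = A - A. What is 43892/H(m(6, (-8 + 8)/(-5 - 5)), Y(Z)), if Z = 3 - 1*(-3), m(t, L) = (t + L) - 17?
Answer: -43892/11 ≈ -3990.2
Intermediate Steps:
m(t, L) = -17 + L + t (m(t, L) = (L + t) - 17 = -17 + L + t)
Z = 6 (Z = 3 + 3 = 6)
Y(A) = 0
43892/H(m(6, (-8 + 8)/(-5 - 5)), Y(Z)) = 43892/(-17 + (-8 + 8)/(-5 - 5) + 6) = 43892/(-17 + 0/(-10) + 6) = 43892/(-17 + 0*(-1/10) + 6) = 43892/(-17 + 0 + 6) = 43892/(-11) = 43892*(-1/11) = -43892/11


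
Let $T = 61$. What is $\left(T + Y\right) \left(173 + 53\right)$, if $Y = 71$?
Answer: $29832$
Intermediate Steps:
$\left(T + Y\right) \left(173 + 53\right) = \left(61 + 71\right) \left(173 + 53\right) = 132 \cdot 226 = 29832$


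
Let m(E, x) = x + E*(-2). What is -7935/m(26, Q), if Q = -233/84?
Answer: 666540/4601 ≈ 144.87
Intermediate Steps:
Q = -233/84 (Q = -233*1/84 = -233/84 ≈ -2.7738)
m(E, x) = x - 2*E
-7935/m(26, Q) = -7935/(-233/84 - 2*26) = -7935/(-233/84 - 52) = -7935/(-4601/84) = -7935*(-84/4601) = 666540/4601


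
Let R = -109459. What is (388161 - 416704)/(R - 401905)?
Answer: 28543/511364 ≈ 0.055817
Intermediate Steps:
(388161 - 416704)/(R - 401905) = (388161 - 416704)/(-109459 - 401905) = -28543/(-511364) = -28543*(-1/511364) = 28543/511364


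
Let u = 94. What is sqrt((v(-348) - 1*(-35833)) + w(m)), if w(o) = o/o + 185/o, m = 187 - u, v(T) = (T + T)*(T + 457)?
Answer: I*sqrt(346202265)/93 ≈ 200.07*I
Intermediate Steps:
v(T) = 2*T*(457 + T) (v(T) = (2*T)*(457 + T) = 2*T*(457 + T))
m = 93 (m = 187 - 1*94 = 187 - 94 = 93)
w(o) = 1 + 185/o
sqrt((v(-348) - 1*(-35833)) + w(m)) = sqrt((2*(-348)*(457 - 348) - 1*(-35833)) + (185 + 93)/93) = sqrt((2*(-348)*109 + 35833) + (1/93)*278) = sqrt((-75864 + 35833) + 278/93) = sqrt(-40031 + 278/93) = sqrt(-3722605/93) = I*sqrt(346202265)/93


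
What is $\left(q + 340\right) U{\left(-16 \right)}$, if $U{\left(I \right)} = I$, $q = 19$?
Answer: $-5744$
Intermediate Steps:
$\left(q + 340\right) U{\left(-16 \right)} = \left(19 + 340\right) \left(-16\right) = 359 \left(-16\right) = -5744$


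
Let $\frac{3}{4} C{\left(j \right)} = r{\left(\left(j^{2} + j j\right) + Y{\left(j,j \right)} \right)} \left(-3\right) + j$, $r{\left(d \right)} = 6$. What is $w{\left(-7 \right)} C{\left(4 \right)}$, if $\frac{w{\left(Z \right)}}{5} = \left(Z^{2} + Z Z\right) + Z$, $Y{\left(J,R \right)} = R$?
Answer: $- \frac{25480}{3} \approx -8493.3$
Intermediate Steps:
$C{\left(j \right)} = -24 + \frac{4 j}{3}$ ($C{\left(j \right)} = \frac{4 \left(6 \left(-3\right) + j\right)}{3} = \frac{4 \left(-18 + j\right)}{3} = -24 + \frac{4 j}{3}$)
$w{\left(Z \right)} = 5 Z + 10 Z^{2}$ ($w{\left(Z \right)} = 5 \left(\left(Z^{2} + Z Z\right) + Z\right) = 5 \left(\left(Z^{2} + Z^{2}\right) + Z\right) = 5 \left(2 Z^{2} + Z\right) = 5 \left(Z + 2 Z^{2}\right) = 5 Z + 10 Z^{2}$)
$w{\left(-7 \right)} C{\left(4 \right)} = 5 \left(-7\right) \left(1 + 2 \left(-7\right)\right) \left(-24 + \frac{4}{3} \cdot 4\right) = 5 \left(-7\right) \left(1 - 14\right) \left(-24 + \frac{16}{3}\right) = 5 \left(-7\right) \left(-13\right) \left(- \frac{56}{3}\right) = 455 \left(- \frac{56}{3}\right) = - \frac{25480}{3}$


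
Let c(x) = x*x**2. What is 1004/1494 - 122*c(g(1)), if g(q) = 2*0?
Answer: 502/747 ≈ 0.67202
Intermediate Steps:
g(q) = 0
c(x) = x**3
1004/1494 - 122*c(g(1)) = 1004/1494 - 122*0**3 = 1004*(1/1494) - 122*0 = 502/747 + 0 = 502/747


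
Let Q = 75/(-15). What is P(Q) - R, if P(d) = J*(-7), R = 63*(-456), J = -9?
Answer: 28791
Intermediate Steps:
R = -28728
Q = -5 (Q = 75*(-1/15) = -5)
P(d) = 63 (P(d) = -9*(-7) = 63)
P(Q) - R = 63 - 1*(-28728) = 63 + 28728 = 28791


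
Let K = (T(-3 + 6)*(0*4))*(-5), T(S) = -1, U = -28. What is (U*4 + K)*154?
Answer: -17248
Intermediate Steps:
K = 0 (K = -0*4*(-5) = -1*0*(-5) = 0*(-5) = 0)
(U*4 + K)*154 = (-28*4 + 0)*154 = (-112 + 0)*154 = -112*154 = -17248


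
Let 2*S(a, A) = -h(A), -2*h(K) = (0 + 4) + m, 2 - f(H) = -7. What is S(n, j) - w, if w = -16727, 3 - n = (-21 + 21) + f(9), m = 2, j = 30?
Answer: 33457/2 ≈ 16729.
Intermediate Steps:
f(H) = 9 (f(H) = 2 - 1*(-7) = 2 + 7 = 9)
n = -6 (n = 3 - ((-21 + 21) + 9) = 3 - (0 + 9) = 3 - 1*9 = 3 - 9 = -6)
h(K) = -3 (h(K) = -((0 + 4) + 2)/2 = -(4 + 2)/2 = -½*6 = -3)
S(a, A) = 3/2 (S(a, A) = (-1*(-3))/2 = (½)*3 = 3/2)
S(n, j) - w = 3/2 - 1*(-16727) = 3/2 + 16727 = 33457/2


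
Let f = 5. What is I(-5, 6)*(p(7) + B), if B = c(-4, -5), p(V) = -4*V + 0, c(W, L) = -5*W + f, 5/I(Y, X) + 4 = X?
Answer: -15/2 ≈ -7.5000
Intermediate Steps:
I(Y, X) = 5/(-4 + X)
c(W, L) = 5 - 5*W (c(W, L) = -5*W + 5 = 5 - 5*W)
p(V) = -4*V
B = 25 (B = 5 - 5*(-4) = 5 + 20 = 25)
I(-5, 6)*(p(7) + B) = (5/(-4 + 6))*(-4*7 + 25) = (5/2)*(-28 + 25) = (5*(½))*(-3) = (5/2)*(-3) = -15/2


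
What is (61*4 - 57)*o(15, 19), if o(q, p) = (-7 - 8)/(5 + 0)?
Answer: -561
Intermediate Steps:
o(q, p) = -3 (o(q, p) = -15/5 = -15*1/5 = -3)
(61*4 - 57)*o(15, 19) = (61*4 - 57)*(-3) = (244 - 57)*(-3) = 187*(-3) = -561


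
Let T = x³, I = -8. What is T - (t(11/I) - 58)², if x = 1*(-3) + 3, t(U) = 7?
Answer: -2601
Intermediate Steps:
x = 0 (x = -3 + 3 = 0)
T = 0 (T = 0³ = 0)
T - (t(11/I) - 58)² = 0 - (7 - 58)² = 0 - 1*(-51)² = 0 - 1*2601 = 0 - 2601 = -2601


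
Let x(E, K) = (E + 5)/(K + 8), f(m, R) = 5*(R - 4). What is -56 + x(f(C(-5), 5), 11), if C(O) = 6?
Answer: -1054/19 ≈ -55.474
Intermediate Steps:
f(m, R) = -20 + 5*R (f(m, R) = 5*(-4 + R) = -20 + 5*R)
x(E, K) = (5 + E)/(8 + K)
-56 + x(f(C(-5), 5), 11) = -56 + (5 + (-20 + 5*5))/(8 + 11) = -56 + (5 + (-20 + 25))/19 = -56 + (5 + 5)/19 = -56 + (1/19)*10 = -56 + 10/19 = -1054/19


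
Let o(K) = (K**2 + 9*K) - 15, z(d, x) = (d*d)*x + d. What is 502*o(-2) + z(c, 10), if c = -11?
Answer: -13359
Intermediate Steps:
z(d, x) = d + x*d**2 (z(d, x) = d**2*x + d = x*d**2 + d = d + x*d**2)
o(K) = -15 + K**2 + 9*K
502*o(-2) + z(c, 10) = 502*(-15 + (-2)**2 + 9*(-2)) - 11*(1 - 11*10) = 502*(-15 + 4 - 18) - 11*(1 - 110) = 502*(-29) - 11*(-109) = -14558 + 1199 = -13359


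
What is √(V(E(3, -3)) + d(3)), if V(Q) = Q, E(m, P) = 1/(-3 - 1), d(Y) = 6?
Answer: √23/2 ≈ 2.3979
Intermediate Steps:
E(m, P) = -¼ (E(m, P) = 1/(-4) = -¼)
√(V(E(3, -3)) + d(3)) = √(-¼ + 6) = √(23/4) = √23/2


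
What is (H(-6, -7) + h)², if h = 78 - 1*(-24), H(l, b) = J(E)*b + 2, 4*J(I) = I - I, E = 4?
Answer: 10816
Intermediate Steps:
J(I) = 0 (J(I) = (I - I)/4 = (¼)*0 = 0)
H(l, b) = 2 (H(l, b) = 0*b + 2 = 0 + 2 = 2)
h = 102 (h = 78 + 24 = 102)
(H(-6, -7) + h)² = (2 + 102)² = 104² = 10816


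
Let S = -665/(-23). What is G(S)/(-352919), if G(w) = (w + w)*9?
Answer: -1710/1159591 ≈ -0.0014747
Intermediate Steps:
S = 665/23 (S = -665*(-1/23) = 665/23 ≈ 28.913)
G(w) = 18*w (G(w) = (2*w)*9 = 18*w)
G(S)/(-352919) = (18*(665/23))/(-352919) = (11970/23)*(-1/352919) = -1710/1159591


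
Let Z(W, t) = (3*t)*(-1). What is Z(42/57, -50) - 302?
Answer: -152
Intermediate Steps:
Z(W, t) = -3*t
Z(42/57, -50) - 302 = -3*(-50) - 302 = 150 - 302 = -152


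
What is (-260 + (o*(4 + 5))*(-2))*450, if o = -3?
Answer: -92700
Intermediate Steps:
(-260 + (o*(4 + 5))*(-2))*450 = (-260 - 3*(4 + 5)*(-2))*450 = (-260 - 3*9*(-2))*450 = (-260 - 27*(-2))*450 = (-260 + 54)*450 = -206*450 = -92700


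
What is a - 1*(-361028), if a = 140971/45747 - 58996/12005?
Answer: 578055242561/1601145 ≈ 3.6103e+5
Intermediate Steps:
a = -2934499/1601145 (a = 140971*(1/45747) - 58996*1/12005 = 140971/45747 - 172/35 = -2934499/1601145 ≈ -1.8328)
a - 1*(-361028) = -2934499/1601145 - 1*(-361028) = -2934499/1601145 + 361028 = 578055242561/1601145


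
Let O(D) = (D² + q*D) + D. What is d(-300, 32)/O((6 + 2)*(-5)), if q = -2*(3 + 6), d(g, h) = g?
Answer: -5/38 ≈ -0.13158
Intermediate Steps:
q = -18 (q = -2*9 = -18)
O(D) = D² - 17*D (O(D) = (D² - 18*D) + D = D² - 17*D)
d(-300, 32)/O((6 + 2)*(-5)) = -300*(-1/(5*(-17 + (6 + 2)*(-5))*(6 + 2))) = -300*(-1/(40*(-17 + 8*(-5)))) = -300*(-1/(40*(-17 - 40))) = -300/((-40*(-57))) = -300/2280 = -300*1/2280 = -5/38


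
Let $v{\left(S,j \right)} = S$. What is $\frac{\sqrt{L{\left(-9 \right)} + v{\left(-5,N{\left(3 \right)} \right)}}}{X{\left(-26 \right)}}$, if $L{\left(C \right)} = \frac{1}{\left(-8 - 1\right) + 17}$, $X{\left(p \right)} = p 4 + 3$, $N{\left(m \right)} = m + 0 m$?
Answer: $- \frac{i \sqrt{78}}{404} \approx - 0.021861 i$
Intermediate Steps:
$N{\left(m \right)} = m$ ($N{\left(m \right)} = m + 0 = m$)
$X{\left(p \right)} = 3 + 4 p$ ($X{\left(p \right)} = 4 p + 3 = 3 + 4 p$)
$L{\left(C \right)} = \frac{1}{8}$ ($L{\left(C \right)} = \frac{1}{\left(-8 - 1\right) + 17} = \frac{1}{-9 + 17} = \frac{1}{8}$)
$\frac{\sqrt{L{\left(-9 \right)} + v{\left(-5,N{\left(3 \right)} \right)}}}{X{\left(-26 \right)}} = \frac{\sqrt{\frac{1}{8} - 5}}{3 + 4 \left(-26\right)} = \frac{\sqrt{- \frac{39}{8}}}{3 - 104} = \frac{\frac{1}{4} i \sqrt{78}}{-101} = \frac{i \sqrt{78}}{4} \left(- \frac{1}{101}\right) = - \frac{i \sqrt{78}}{404}$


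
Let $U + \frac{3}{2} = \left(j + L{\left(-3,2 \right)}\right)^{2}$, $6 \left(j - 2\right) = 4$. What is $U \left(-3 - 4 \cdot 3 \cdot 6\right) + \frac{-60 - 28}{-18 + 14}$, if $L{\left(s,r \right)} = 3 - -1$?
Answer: $- \frac{19193}{6} \approx -3198.8$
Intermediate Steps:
$j = \frac{8}{3}$ ($j = 2 + \frac{1}{6} \cdot 4 = 2 + \frac{2}{3} = \frac{8}{3} \approx 2.6667$)
$L{\left(s,r \right)} = 4$ ($L{\left(s,r \right)} = 3 + 1 = 4$)
$U = \frac{773}{18}$ ($U = - \frac{3}{2} + \left(\frac{8}{3} + 4\right)^{2} = - \frac{3}{2} + \left(\frac{20}{3}\right)^{2} = - \frac{3}{2} + \frac{400}{9} = \frac{773}{18} \approx 42.944$)
$U \left(-3 - 4 \cdot 3 \cdot 6\right) + \frac{-60 - 28}{-18 + 14} = \frac{773 \left(-3 - 4 \cdot 3 \cdot 6\right)}{18} + \frac{-60 - 28}{-18 + 14} = \frac{773 \left(-3 - 72\right)}{18} - \frac{88}{-4} = \frac{773 \left(-3 - 72\right)}{18} - -22 = \frac{773}{18} \left(-75\right) + 22 = - \frac{19325}{6} + 22 = - \frac{19193}{6}$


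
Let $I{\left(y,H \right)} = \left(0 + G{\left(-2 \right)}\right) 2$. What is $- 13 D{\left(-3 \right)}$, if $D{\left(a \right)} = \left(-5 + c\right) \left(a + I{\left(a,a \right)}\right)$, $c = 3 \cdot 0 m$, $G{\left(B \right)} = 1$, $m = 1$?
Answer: $-65$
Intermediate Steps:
$c = 0$ ($c = 3 \cdot 0 \cdot 1 = 0 \cdot 1 = 0$)
$I{\left(y,H \right)} = 2$ ($I{\left(y,H \right)} = \left(0 + 1\right) 2 = 1 \cdot 2 = 2$)
$D{\left(a \right)} = -10 - 5 a$ ($D{\left(a \right)} = \left(-5 + 0\right) \left(a + 2\right) = - 5 \left(2 + a\right) = -10 - 5 a$)
$- 13 D{\left(-3 \right)} = - 13 \left(-10 - -15\right) = - 13 \left(-10 + 15\right) = \left(-13\right) 5 = -65$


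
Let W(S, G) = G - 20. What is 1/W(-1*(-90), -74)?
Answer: -1/94 ≈ -0.010638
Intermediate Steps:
W(S, G) = -20 + G
1/W(-1*(-90), -74) = 1/(-20 - 74) = 1/(-94) = -1/94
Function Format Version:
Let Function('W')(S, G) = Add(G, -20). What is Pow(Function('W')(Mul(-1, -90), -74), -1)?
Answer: Rational(-1, 94) ≈ -0.010638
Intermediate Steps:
Function('W')(S, G) = Add(-20, G)
Pow(Function('W')(Mul(-1, -90), -74), -1) = Pow(Add(-20, -74), -1) = Pow(-94, -1) = Rational(-1, 94)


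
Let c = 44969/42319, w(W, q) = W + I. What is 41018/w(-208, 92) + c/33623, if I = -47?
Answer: -58364161801171/362837392935 ≈ -160.85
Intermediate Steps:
w(W, q) = -47 + W (w(W, q) = W - 47 = -47 + W)
c = 44969/42319 (c = 44969*(1/42319) = 44969/42319 ≈ 1.0626)
41018/w(-208, 92) + c/33623 = 41018/(-47 - 208) + (44969/42319)/33623 = 41018/(-255) + (44969/42319)*(1/33623) = 41018*(-1/255) + 44969/1422891737 = -41018/255 + 44969/1422891737 = -58364161801171/362837392935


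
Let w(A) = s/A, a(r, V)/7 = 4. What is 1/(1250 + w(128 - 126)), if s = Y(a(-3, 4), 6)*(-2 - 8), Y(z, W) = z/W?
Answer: 3/3680 ≈ 0.00081522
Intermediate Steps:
a(r, V) = 28 (a(r, V) = 7*4 = 28)
s = -140/3 (s = (28/6)*(-2 - 8) = (28*(⅙))*(-10) = (14/3)*(-10) = -140/3 ≈ -46.667)
w(A) = -140/(3*A)
1/(1250 + w(128 - 126)) = 1/(1250 - 140/(3*(128 - 126))) = 1/(1250 - 140/3/2) = 1/(1250 - 140/3*½) = 1/(1250 - 70/3) = 1/(3680/3) = 3/3680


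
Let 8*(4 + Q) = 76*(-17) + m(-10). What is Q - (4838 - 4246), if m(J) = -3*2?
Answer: -3033/4 ≈ -758.25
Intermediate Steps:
m(J) = -6
Q = -665/4 (Q = -4 + (76*(-17) - 6)/8 = -4 + (-1292 - 6)/8 = -4 + (⅛)*(-1298) = -4 - 649/4 = -665/4 ≈ -166.25)
Q - (4838 - 4246) = -665/4 - (4838 - 4246) = -665/4 - 1*592 = -665/4 - 592 = -3033/4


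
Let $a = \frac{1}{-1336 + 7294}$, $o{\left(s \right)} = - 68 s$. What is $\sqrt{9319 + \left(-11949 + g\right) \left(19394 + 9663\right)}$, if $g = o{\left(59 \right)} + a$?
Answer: $\frac{i \sqrt{1829197621930034}}{1986} \approx 21535.0 i$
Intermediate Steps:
$a = \frac{1}{5958} \approx 0.00016784$
$g = - \frac{23903495}{5958}$ ($g = \left(-68\right) 59 + \frac{1}{5958} = -4012 + \frac{1}{5958} = - \frac{23903495}{5958} \approx -4012.0$)
$\sqrt{9319 + \left(-11949 + g\right) \left(19394 + 9663\right)} = \sqrt{9319 + \left(-11949 - \frac{23903495}{5958}\right) \left(19394 + 9663\right)} = \sqrt{9319 - \frac{2763193924309}{5958}} = \sqrt{- \frac{2763138401707}{5958}} = \frac{i \sqrt{1829197621930034}}{1986}$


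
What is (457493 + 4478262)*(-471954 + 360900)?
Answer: -548135335770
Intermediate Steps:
(457493 + 4478262)*(-471954 + 360900) = 4935755*(-111054) = -548135335770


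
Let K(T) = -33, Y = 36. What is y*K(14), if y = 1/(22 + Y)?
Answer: -33/58 ≈ -0.56897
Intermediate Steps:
y = 1/58 (y = 1/(22 + 36) = 1/58 ≈ 0.017241)
y*K(14) = (1/58)*(-33) = -33/58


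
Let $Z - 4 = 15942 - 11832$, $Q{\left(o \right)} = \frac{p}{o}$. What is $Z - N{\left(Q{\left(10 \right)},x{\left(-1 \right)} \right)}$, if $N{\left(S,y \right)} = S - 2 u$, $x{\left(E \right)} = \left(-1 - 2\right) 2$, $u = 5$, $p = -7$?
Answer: $\frac{41247}{10} \approx 4124.7$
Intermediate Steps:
$x{\left(E \right)} = -6$ ($x{\left(E \right)} = \left(-3\right) 2 = -6$)
$Q{\left(o \right)} = - \frac{7}{o}$
$N{\left(S,y \right)} = -10 + S$ ($N{\left(S,y \right)} = S - 10 = -10 + S$)
$Z = 4114$ ($Z = 4 + \left(15942 - 11832\right) = 4 + 4110 = 4114$)
$Z - N{\left(Q{\left(10 \right)},x{\left(-1 \right)} \right)} = 4114 - \left(-10 - \frac{7}{10}\right) = 4114 - - \frac{107}{10} = 4114 + \frac{107}{10} = \frac{41247}{10}$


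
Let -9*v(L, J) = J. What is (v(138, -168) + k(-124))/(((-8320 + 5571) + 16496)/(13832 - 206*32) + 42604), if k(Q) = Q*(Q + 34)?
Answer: 242800640/925400121 ≈ 0.26237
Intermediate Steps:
v(L, J) = -J/9
k(Q) = Q*(34 + Q)
(v(138, -168) + k(-124))/(((-8320 + 5571) + 16496)/(13832 - 206*32) + 42604) = (-⅑*(-168) - 124*(34 - 124))/(((-8320 + 5571) + 16496)/(13832 - 206*32) + 42604) = (56/3 - 124*(-90))/((-2749 + 16496)/(13832 - 6592) + 42604) = (56/3 + 11160)/(13747/7240 + 42604) = 33536/(3*(13747*(1/7240) + 42604)) = 33536/(3*(13747/7240 + 42604)) = 33536/(3*(308466707/7240)) = (33536/3)*(7240/308466707) = 242800640/925400121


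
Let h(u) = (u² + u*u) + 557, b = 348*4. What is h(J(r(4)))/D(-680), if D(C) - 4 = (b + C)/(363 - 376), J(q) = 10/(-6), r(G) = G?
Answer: -65819/5940 ≈ -11.081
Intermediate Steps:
b = 1392
J(q) = -5/3 (J(q) = 10*(-⅙) = -5/3)
h(u) = 557 + 2*u² (h(u) = (u² + u²) + 557 = 2*u² + 557 = 557 + 2*u²)
D(C) = -1340/13 - C/13 (D(C) = 4 + (1392 + C)/(363 - 376) = 4 + (1392 + C)/(-13) = 4 + (1392 + C)*(-1/13) = 4 + (-1392/13 - C/13) = -1340/13 - C/13)
h(J(r(4)))/D(-680) = (557 + 2*(-5/3)²)/(-1340/13 - 1/13*(-680)) = (557 + 2*(25/9))/(-1340/13 + 680/13) = (557 + 50/9)/(-660/13) = (5063/9)*(-13/660) = -65819/5940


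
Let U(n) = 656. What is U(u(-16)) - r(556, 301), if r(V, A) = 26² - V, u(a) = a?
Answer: 536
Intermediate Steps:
r(V, A) = 676 - V
U(u(-16)) - r(556, 301) = 656 - (676 - 1*556) = 656 - (676 - 556) = 656 - 1*120 = 656 - 120 = 536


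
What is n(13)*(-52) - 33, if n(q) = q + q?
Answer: -1385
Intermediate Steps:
n(q) = 2*q
n(13)*(-52) - 33 = (2*13)*(-52) - 33 = 26*(-52) - 33 = -1352 - 33 = -1385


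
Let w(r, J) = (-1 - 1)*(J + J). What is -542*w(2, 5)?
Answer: 10840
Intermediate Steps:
w(r, J) = -4*J
-542*w(2, 5) = -(-2168)*5 = -542*(-20) = 10840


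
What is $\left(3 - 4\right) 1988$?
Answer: $-1988$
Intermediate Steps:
$\left(3 - 4\right) 1988 = \left(-1\right) 1988 = -1988$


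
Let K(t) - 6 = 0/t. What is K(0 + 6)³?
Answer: 216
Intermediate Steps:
K(t) = 6 (K(t) = 6 + 0/t = 6 + 0 = 6)
K(0 + 6)³ = 6³ = 216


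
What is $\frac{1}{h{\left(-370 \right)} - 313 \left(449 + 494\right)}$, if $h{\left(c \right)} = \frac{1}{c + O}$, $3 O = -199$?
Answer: $- \frac{1309}{386363134} \approx -3.388 \cdot 10^{-6}$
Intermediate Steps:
$O = - \frac{199}{3}$ ($O = \frac{1}{3} \left(-199\right) = - \frac{199}{3} \approx -66.333$)
$h{\left(c \right)} = \frac{1}{- \frac{199}{3} + c}$ ($h{\left(c \right)} = \frac{1}{c - \frac{199}{3}} = \frac{1}{- \frac{199}{3} + c}$)
$\frac{1}{h{\left(-370 \right)} - 313 \left(449 + 494\right)} = \frac{1}{\frac{3}{-199 + 3 \left(-370\right)} - 313 \left(449 + 494\right)} = \frac{1}{\frac{3}{-199 - 1110} - 295159} = \frac{1}{\frac{3}{-1309} - 295159} = \frac{1}{3 \left(- \frac{1}{1309}\right) - 295159} = \frac{1}{- \frac{3}{1309} - 295159} = \frac{1}{- \frac{386363134}{1309}} = - \frac{1309}{386363134}$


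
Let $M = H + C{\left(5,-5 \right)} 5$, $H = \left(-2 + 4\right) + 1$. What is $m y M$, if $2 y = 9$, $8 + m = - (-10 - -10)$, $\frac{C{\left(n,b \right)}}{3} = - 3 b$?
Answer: $-8208$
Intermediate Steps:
$C{\left(n,b \right)} = - 9 b$ ($C{\left(n,b \right)} = 3 \left(- 3 b\right) = - 9 b$)
$m = -8$ ($m = -8 - \left(-10 - -10\right) = -8 - \left(-10 + 10\right) = -8 - 0 = -8 + 0 = -8$)
$H = 3$ ($H = 2 + 1 = 3$)
$y = \frac{9}{2}$ ($y = \frac{1}{2} \cdot 9 = \frac{9}{2} \approx 4.5$)
$M = 228$ ($M = 3 + \left(-9\right) \left(-5\right) 5 = 3 + 45 \cdot 5 = 3 + 225 = 228$)
$m y M = \left(-8\right) \frac{9}{2} \cdot 228 = \left(-36\right) 228 = -8208$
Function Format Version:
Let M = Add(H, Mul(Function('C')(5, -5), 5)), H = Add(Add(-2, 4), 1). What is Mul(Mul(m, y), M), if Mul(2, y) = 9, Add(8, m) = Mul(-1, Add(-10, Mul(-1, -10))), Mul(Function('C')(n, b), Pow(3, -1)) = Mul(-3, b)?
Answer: -8208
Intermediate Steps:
Function('C')(n, b) = Mul(-9, b) (Function('C')(n, b) = Mul(3, Mul(-3, b)) = Mul(-9, b))
m = -8 (m = Add(-8, Mul(-1, Add(-10, Mul(-1, -10)))) = Add(-8, Mul(-1, Add(-10, 10))) = Add(-8, Mul(-1, 0)) = Add(-8, 0) = -8)
H = 3 (H = Add(2, 1) = 3)
y = Rational(9, 2) (y = Mul(Rational(1, 2), 9) = Rational(9, 2) ≈ 4.5000)
M = 228 (M = Add(3, Mul(Mul(-9, -5), 5)) = Add(3, Mul(45, 5)) = Add(3, 225) = 228)
Mul(Mul(m, y), M) = Mul(Mul(-8, Rational(9, 2)), 228) = Mul(-36, 228) = -8208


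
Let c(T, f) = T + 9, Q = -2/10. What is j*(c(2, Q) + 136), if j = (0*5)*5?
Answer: 0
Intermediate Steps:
j = 0 (j = 0*5 = 0)
Q = -⅕ (Q = -2*⅒ = -⅕ ≈ -0.20000)
c(T, f) = 9 + T
j*(c(2, Q) + 136) = 0*((9 + 2) + 136) = 0*(11 + 136) = 0*147 = 0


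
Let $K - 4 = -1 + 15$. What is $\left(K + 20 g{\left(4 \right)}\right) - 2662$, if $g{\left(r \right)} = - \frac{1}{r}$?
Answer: $-2649$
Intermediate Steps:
$K = 18$ ($K = 4 + \left(-1 + 15\right) = 4 + 14 = 18$)
$\left(K + 20 g{\left(4 \right)}\right) - 2662 = \left(18 + 20 \left(- \frac{1}{4}\right)\right) - 2662 = \left(18 - 5\right) - 2662 = 13 - 2662 = -2649$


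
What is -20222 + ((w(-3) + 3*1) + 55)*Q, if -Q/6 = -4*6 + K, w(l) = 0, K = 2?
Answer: -12566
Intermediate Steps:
Q = 132 (Q = -6*(-4*6 + 2) = -6*(-24 + 2) = -6*(-22) = 132)
-20222 + ((w(-3) + 3*1) + 55)*Q = -20222 + ((0 + 3*1) + 55)*132 = -20222 + ((0 + 3) + 55)*132 = -20222 + (3 + 55)*132 = -20222 + 58*132 = -20222 + 7656 = -12566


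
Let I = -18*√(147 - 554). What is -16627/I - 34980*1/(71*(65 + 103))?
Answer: -2915/994 - 16627*I*√407/7326 ≈ -2.9326 - 45.787*I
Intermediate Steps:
I = -18*I*√407 ≈ -363.14*I
-16627/I - 34980*1/(71*(65 + 103)) = -16627*I*√407/7326 - 34980*1/(71*(65 + 103)) = -16627*I*√407/7326 - 34980/(168*71) = -16627*I*√407/7326 - 34980/11928 = -16627*I*√407/7326 - 34980*1/11928 = -16627*I*√407/7326 - 2915/994 = -2915/994 - 16627*I*√407/7326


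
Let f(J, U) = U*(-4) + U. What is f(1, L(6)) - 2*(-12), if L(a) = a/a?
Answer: 21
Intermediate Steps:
L(a) = 1
f(J, U) = -3*U (f(J, U) = -4*U + U = -3*U)
f(1, L(6)) - 2*(-12) = -3*1 - 2*(-12) = -3 + 24 = 21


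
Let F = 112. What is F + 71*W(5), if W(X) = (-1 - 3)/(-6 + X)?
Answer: 396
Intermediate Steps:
W(X) = -4/(-6 + X)
F + 71*W(5) = 112 + 71*(-4/(-6 + 5)) = 112 + 71*(-4/(-1)) = 112 + 71*(-4*(-1)) = 112 + 71*4 = 112 + 284 = 396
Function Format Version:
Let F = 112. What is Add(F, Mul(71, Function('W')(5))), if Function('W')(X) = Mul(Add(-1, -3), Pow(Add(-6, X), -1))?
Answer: 396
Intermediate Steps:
Function('W')(X) = Mul(-4, Pow(Add(-6, X), -1))
Add(F, Mul(71, Function('W')(5))) = Add(112, Mul(71, Mul(-4, Pow(Add(-6, 5), -1)))) = Add(112, Mul(71, Mul(-4, Pow(-1, -1)))) = Add(112, Mul(71, Mul(-4, -1))) = Add(112, Mul(71, 4)) = Add(112, 284) = 396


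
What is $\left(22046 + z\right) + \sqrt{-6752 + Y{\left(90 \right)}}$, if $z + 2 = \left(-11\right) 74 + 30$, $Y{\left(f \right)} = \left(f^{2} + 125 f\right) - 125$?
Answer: $21260 + \sqrt{12473} \approx 21372.0$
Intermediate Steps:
$Y{\left(f \right)} = -125 + f^{2} + 125 f$
$z = -786$ ($z = -2 + \left(\left(-11\right) 74 + 30\right) = -2 + \left(-814 + 30\right) = -2 - 784 = -786$)
$\left(22046 + z\right) + \sqrt{-6752 + Y{\left(90 \right)}} = \left(22046 - 786\right) + \sqrt{-6752 + \left(-125 + 90^{2} + 125 \cdot 90\right)} = 21260 + \sqrt{-6752 + \left(-125 + 8100 + 11250\right)} = 21260 + \sqrt{-6752 + 19225} = 21260 + \sqrt{12473}$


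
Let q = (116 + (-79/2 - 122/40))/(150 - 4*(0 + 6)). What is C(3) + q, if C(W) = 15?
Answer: 39269/2520 ≈ 15.583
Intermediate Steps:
q = 1469/2520 (q = (116 + (-79*½ - 122*1/40))/(150 - 4*6) = (116 + (-79/2 - 61/20))/(150 - 24) = (116 - 851/20)/126 = (1469/20)*(1/126) = 1469/2520 ≈ 0.58294)
C(3) + q = 15 + 1469/2520 = 39269/2520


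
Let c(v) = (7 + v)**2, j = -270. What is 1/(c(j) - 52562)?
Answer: 1/16607 ≈ 6.0216e-5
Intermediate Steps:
1/(c(j) - 52562) = 1/((7 - 270)**2 - 52562) = 1/((-263)**2 - 52562) = 1/(69169 - 52562) = 1/16607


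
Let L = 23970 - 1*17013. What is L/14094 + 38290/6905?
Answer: 13059941/2162646 ≈ 6.0389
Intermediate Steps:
L = 6957 (L = 23970 - 17013 = 6957)
L/14094 + 38290/6905 = 6957/14094 + 38290/6905 = 6957*(1/14094) + 38290*(1/6905) = 773/1566 + 7658/1381 = 13059941/2162646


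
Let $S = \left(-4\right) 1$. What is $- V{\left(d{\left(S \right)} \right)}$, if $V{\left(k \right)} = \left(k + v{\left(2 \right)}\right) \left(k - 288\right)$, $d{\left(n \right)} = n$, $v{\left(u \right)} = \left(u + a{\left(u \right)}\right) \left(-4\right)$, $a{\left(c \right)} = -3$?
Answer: $0$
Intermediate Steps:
$S = -4$
$v{\left(u \right)} = 12 - 4 u$ ($v{\left(u \right)} = \left(u - 3\right) \left(-4\right) = \left(-3 + u\right) \left(-4\right) = 12 - 4 u$)
$V{\left(k \right)} = \left(-288 + k\right) \left(4 + k\right)$ ($V{\left(k \right)} = \left(k + \left(12 - 8\right)\right) \left(k - 288\right) = \left(k + \left(12 - 8\right)\right) \left(-288 + k\right) = \left(k + 4\right) \left(-288 + k\right) = \left(4 + k\right) \left(-288 + k\right) = \left(-288 + k\right) \left(4 + k\right)$)
$- V{\left(d{\left(S \right)} \right)} = - (-1152 + \left(-4\right)^{2} - -1136) = - (-1152 + 16 + 1136) = \left(-1\right) 0 = 0$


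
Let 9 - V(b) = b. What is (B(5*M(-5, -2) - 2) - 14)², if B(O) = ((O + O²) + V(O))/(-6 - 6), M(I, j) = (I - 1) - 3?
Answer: 1423249/36 ≈ 39535.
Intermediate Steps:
V(b) = 9 - b
M(I, j) = -4 + I (M(I, j) = (-1 + I) - 3 = -4 + I)
B(O) = -¾ - O²/12 (B(O) = ((O + O²) + (9 - O))/(-6 - 6) = (9 + O²)/(-12) = (9 + O²)*(-1/12) = -¾ - O²/12)
(B(5*M(-5, -2) - 2) - 14)² = ((-¾ - (5*(-4 - 5) - 2)²/12) - 14)² = ((-¾ - (5*(-9) - 2)²/12) - 14)² = ((-¾ - (-45 - 2)²/12) - 14)² = ((-¾ - 1/12*(-47)²) - 14)² = ((-¾ - 1/12*2209) - 14)² = ((-¾ - 2209/12) - 14)² = (-1109/6 - 14)² = (-1193/6)² = 1423249/36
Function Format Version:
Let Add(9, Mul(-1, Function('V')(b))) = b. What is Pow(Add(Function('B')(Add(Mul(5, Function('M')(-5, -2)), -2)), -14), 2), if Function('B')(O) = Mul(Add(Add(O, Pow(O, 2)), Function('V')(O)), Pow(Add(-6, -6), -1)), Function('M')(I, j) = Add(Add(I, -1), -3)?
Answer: Rational(1423249, 36) ≈ 39535.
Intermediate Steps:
Function('V')(b) = Add(9, Mul(-1, b))
Function('M')(I, j) = Add(-4, I) (Function('M')(I, j) = Add(Add(-1, I), -3) = Add(-4, I))
Function('B')(O) = Add(Rational(-3, 4), Mul(Rational(-1, 12), Pow(O, 2))) (Function('B')(O) = Mul(Add(Add(O, Pow(O, 2)), Add(9, Mul(-1, O))), Pow(Add(-6, -6), -1)) = Mul(Add(9, Pow(O, 2)), Pow(-12, -1)) = Mul(Add(9, Pow(O, 2)), Rational(-1, 12)) = Add(Rational(-3, 4), Mul(Rational(-1, 12), Pow(O, 2))))
Pow(Add(Function('B')(Add(Mul(5, Function('M')(-5, -2)), -2)), -14), 2) = Pow(Add(Add(Rational(-3, 4), Mul(Rational(-1, 12), Pow(Add(Mul(5, Add(-4, -5)), -2), 2))), -14), 2) = Pow(Add(Add(Rational(-3, 4), Mul(Rational(-1, 12), Pow(Add(Mul(5, -9), -2), 2))), -14), 2) = Pow(Add(Add(Rational(-3, 4), Mul(Rational(-1, 12), Pow(Add(-45, -2), 2))), -14), 2) = Pow(Add(Add(Rational(-3, 4), Mul(Rational(-1, 12), Pow(-47, 2))), -14), 2) = Pow(Add(Add(Rational(-3, 4), Mul(Rational(-1, 12), 2209)), -14), 2) = Pow(Add(Add(Rational(-3, 4), Rational(-2209, 12)), -14), 2) = Pow(Add(Rational(-1109, 6), -14), 2) = Pow(Rational(-1193, 6), 2) = Rational(1423249, 36)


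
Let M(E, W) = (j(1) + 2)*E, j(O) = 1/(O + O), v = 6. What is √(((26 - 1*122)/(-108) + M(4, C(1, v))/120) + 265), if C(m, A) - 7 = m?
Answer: 5*√383/6 ≈ 16.309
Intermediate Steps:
C(m, A) = 7 + m
j(O) = 1/(2*O)
M(E, W) = 5*E/2 (M(E, W) = ((½)/1 + 2)*E = ((½)*1 + 2)*E = (½ + 2)*E = 5*E/2)
√(((26 - 1*122)/(-108) + M(4, C(1, v))/120) + 265) = √(((26 - 1*122)/(-108) + ((5/2)*4)/120) + 265) = √(((26 - 122)*(-1/108) + 10*(1/120)) + 265) = √((-96*(-1/108) + 1/12) + 265) = √((8/9 + 1/12) + 265) = √(35/36 + 265) = √(9575/36) = 5*√383/6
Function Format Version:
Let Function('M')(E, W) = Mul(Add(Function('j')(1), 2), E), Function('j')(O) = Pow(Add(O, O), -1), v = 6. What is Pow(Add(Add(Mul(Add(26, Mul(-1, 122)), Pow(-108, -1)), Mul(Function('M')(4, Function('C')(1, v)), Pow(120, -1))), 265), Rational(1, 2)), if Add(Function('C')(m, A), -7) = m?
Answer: Mul(Rational(5, 6), Pow(383, Rational(1, 2))) ≈ 16.309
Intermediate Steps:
Function('C')(m, A) = Add(7, m)
Function('j')(O) = Mul(Rational(1, 2), Pow(O, -1)) (Function('j')(O) = Pow(Mul(2, O), -1) = Mul(Rational(1, 2), Pow(O, -1)))
Function('M')(E, W) = Mul(Rational(5, 2), E) (Function('M')(E, W) = Mul(Add(Mul(Rational(1, 2), Pow(1, -1)), 2), E) = Mul(Add(Mul(Rational(1, 2), 1), 2), E) = Mul(Add(Rational(1, 2), 2), E) = Mul(Rational(5, 2), E))
Pow(Add(Add(Mul(Add(26, Mul(-1, 122)), Pow(-108, -1)), Mul(Function('M')(4, Function('C')(1, v)), Pow(120, -1))), 265), Rational(1, 2)) = Pow(Add(Add(Mul(Add(26, Mul(-1, 122)), Pow(-108, -1)), Mul(Mul(Rational(5, 2), 4), Pow(120, -1))), 265), Rational(1, 2)) = Pow(Add(Add(Mul(Add(26, -122), Rational(-1, 108)), Mul(10, Rational(1, 120))), 265), Rational(1, 2)) = Pow(Add(Add(Mul(-96, Rational(-1, 108)), Rational(1, 12)), 265), Rational(1, 2)) = Pow(Add(Add(Rational(8, 9), Rational(1, 12)), 265), Rational(1, 2)) = Pow(Add(Rational(35, 36), 265), Rational(1, 2)) = Pow(Rational(9575, 36), Rational(1, 2)) = Mul(Rational(5, 6), Pow(383, Rational(1, 2)))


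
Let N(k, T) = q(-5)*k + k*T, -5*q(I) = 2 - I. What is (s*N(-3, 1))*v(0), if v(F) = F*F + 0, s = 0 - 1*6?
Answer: 0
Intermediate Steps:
q(I) = -2/5 + I/5 (q(I) = -(2 - I)/5 = -2/5 + I/5)
s = -6 (s = 0 - 6 = -6)
v(F) = F**2 (v(F) = F**2 + 0 = F**2)
N(k, T) = -7*k/5 + T*k (N(k, T) = (-2/5 + (1/5)*(-5))*k + k*T = (-2/5 - 1)*k + T*k = -7*k/5 + T*k)
(s*N(-3, 1))*v(0) = -6*(-3)*(-7 + 5*1)/5*0**2 = -6*(-3)*(-7 + 5)/5*0 = -6*(-3)*(-2)/5*0 = -6*6/5*0 = -36/5*0 = 0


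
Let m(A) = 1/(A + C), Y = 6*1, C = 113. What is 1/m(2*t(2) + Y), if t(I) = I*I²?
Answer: 135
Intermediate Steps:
t(I) = I³
Y = 6
m(A) = 1/(113 + A) (m(A) = 1/(A + 113) = 1/(113 + A))
1/m(2*t(2) + Y) = 1/(1/(113 + (2*2³ + 6))) = 1/(1/(113 + (2*8 + 6))) = 1/(1/(113 + (16 + 6))) = 1/(1/(113 + 22)) = 1/(1/135) = 135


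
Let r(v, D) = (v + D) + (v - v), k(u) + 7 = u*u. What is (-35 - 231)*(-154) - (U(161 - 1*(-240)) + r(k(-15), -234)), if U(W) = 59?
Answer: 40921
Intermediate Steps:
k(u) = -7 + u**2 (k(u) = -7 + u*u = -7 + u**2)
r(v, D) = D + v (r(v, D) = (D + v) + 0 = D + v)
(-35 - 231)*(-154) - (U(161 - 1*(-240)) + r(k(-15), -234)) = (-35 - 231)*(-154) - (59 + (-234 + (-7 + (-15)**2))) = -266*(-154) - (59 + (-234 + (-7 + 225))) = 40964 - (59 + (-234 + 218)) = 40964 - (59 - 16) = 40964 - 1*43 = 40964 - 43 = 40921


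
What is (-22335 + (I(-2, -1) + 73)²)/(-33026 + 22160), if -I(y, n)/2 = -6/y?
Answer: 8923/5433 ≈ 1.6424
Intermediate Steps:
I(y, n) = 12/y (I(y, n) = -(-12)/y = 12/y)
(-22335 + (I(-2, -1) + 73)²)/(-33026 + 22160) = (-22335 + (12/(-2) + 73)²)/(-33026 + 22160) = (-22335 + (12*(-½) + 73)²)/(-10866) = (-22335 + (-6 + 73)²)*(-1/10866) = (-22335 + 67²)*(-1/10866) = (-22335 + 4489)*(-1/10866) = -17846*(-1/10866) = 8923/5433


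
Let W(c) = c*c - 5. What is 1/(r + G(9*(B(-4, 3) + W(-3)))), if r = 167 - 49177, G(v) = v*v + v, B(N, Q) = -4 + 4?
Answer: -1/47678 ≈ -2.0974e-5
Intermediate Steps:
B(N, Q) = 0
W(c) = -5 + c² (W(c) = c² - 5 = -5 + c²)
G(v) = v + v² (G(v) = v² + v = v + v²)
r = -49010
1/(r + G(9*(B(-4, 3) + W(-3)))) = 1/(-49010 + (9*(0 + (-5 + (-3)²)))*(1 + 9*(0 + (-5 + (-3)²)))) = 1/(-49010 + (9*(0 + (-5 + 9)))*(1 + 9*(0 + (-5 + 9)))) = 1/(-49010 + (9*(0 + 4))*(1 + 9*(0 + 4))) = 1/(-49010 + (9*4)*(1 + 9*4)) = 1/(-49010 + 36*(1 + 36)) = 1/(-49010 + 36*37) = 1/(-49010 + 1332) = 1/(-47678) = -1/47678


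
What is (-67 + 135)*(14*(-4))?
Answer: -3808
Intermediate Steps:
(-67 + 135)*(14*(-4)) = 68*(-56) = -3808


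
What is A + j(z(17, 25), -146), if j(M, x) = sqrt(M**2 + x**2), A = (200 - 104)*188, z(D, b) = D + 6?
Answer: 18048 + sqrt(21845) ≈ 18196.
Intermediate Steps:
z(D, b) = 6 + D
A = 18048 (A = 96*188 = 18048)
A + j(z(17, 25), -146) = 18048 + sqrt((6 + 17)**2 + (-146)**2) = 18048 + sqrt(23**2 + 21316) = 18048 + sqrt(529 + 21316) = 18048 + sqrt(21845)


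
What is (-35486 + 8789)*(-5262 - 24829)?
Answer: 803339427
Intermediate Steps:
(-35486 + 8789)*(-5262 - 24829) = -26697*(-30091) = 803339427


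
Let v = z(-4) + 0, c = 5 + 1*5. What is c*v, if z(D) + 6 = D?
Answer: -100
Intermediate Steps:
z(D) = -6 + D
c = 10 (c = 5 + 5 = 10)
v = -10 (v = (-6 - 4) + 0 = -10 + 0 = -10)
c*v = 10*(-10) = -100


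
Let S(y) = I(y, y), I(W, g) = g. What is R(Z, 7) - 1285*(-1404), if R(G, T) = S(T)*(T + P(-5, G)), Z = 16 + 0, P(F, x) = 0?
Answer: 1804189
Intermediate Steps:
Z = 16
S(y) = y
R(G, T) = T**2 (R(G, T) = T*(T + 0) = T*T = T**2)
R(Z, 7) - 1285*(-1404) = 7**2 - 1285*(-1404) = 49 + 1804140 = 1804189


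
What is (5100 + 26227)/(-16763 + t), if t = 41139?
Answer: 31327/24376 ≈ 1.2852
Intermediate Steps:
(5100 + 26227)/(-16763 + t) = (5100 + 26227)/(-16763 + 41139) = 31327/24376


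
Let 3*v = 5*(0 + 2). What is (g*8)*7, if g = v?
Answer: 560/3 ≈ 186.67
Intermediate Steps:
v = 10/3 (v = (5*(0 + 2))/3 = (5*2)/3 = (⅓)*10 = 10/3 ≈ 3.3333)
g = 10/3 ≈ 3.3333
(g*8)*7 = ((10/3)*8)*7 = (80/3)*7 = 560/3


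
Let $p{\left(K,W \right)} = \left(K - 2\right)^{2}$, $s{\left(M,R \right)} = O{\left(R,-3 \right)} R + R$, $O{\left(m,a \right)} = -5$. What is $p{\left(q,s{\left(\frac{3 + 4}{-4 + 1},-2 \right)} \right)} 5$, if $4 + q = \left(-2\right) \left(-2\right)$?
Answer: $20$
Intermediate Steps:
$q = 0$ ($q = -4 - -4 = -4 + 4 = 0$)
$s{\left(M,R \right)} = - 4 R$ ($s{\left(M,R \right)} = - 5 R + R = - 4 R$)
$p{\left(K,W \right)} = \left(-2 + K\right)^{2}$
$p{\left(q,s{\left(\frac{3 + 4}{-4 + 1},-2 \right)} \right)} 5 = \left(-2 + 0\right)^{2} \cdot 5 = \left(-2\right)^{2} \cdot 5 = 4 \cdot 5 = 20$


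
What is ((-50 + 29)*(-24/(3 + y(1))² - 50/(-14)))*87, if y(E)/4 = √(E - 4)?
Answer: 261*(-381*I - 200*√3)/(8*√3 + 13*I) ≈ -7051.3 - 561.01*I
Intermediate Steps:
y(E) = 4*√(-4 + E) (y(E) = 4*√(E - 4) = 4*√(-4 + E))
((-50 + 29)*(-24/(3 + y(1))² - 50/(-14)))*87 = ((-50 + 29)*(-24/(3 + 4*√(-4 + 1))² - 50/(-14)))*87 = -21*(-24/(3 + 4*√(-3))² - 50*(-1/14))*87 = -21*(-24/(3 + 4*(I*√3))² + 25/7)*87 = -21*(-24/(3 + 4*I*√3)² + 25/7)*87 = -21*(25/7 - 24/(3 + 4*I*√3)²)*87 = (-75 + 504/(3 + 4*I*√3)²)*87 = -6525 + 43848/(3 + 4*I*√3)²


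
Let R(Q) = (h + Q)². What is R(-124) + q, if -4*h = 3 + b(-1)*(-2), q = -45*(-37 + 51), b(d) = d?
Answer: 240921/16 ≈ 15058.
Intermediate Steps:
q = -630 (q = -45*14 = -630)
h = -5/4 (h = -(3 - 1*(-2))/4 = -(3 + 2)/4 = -¼*5 = -5/4 ≈ -1.2500)
R(Q) = (-5/4 + Q)²
R(-124) + q = (-5 + 4*(-124))²/16 - 630 = (-5 - 496)²/16 - 630 = (1/16)*(-501)² - 630 = (1/16)*251001 - 630 = 251001/16 - 630 = 240921/16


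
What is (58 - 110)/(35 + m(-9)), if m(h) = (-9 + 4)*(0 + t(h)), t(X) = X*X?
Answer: 26/185 ≈ 0.14054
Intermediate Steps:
t(X) = X²
m(h) = -5*h² (m(h) = (-9 + 4)*(0 + h²) = -5*h²)
(58 - 110)/(35 + m(-9)) = (58 - 110)/(35 - 5*(-9)²) = -52/(35 - 5*81) = -52/(35 - 405) = -52/(-370) = -52*(-1/370) = 26/185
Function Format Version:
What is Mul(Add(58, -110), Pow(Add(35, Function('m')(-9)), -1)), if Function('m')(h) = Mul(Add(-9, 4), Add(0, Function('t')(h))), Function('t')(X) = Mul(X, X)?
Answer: Rational(26, 185) ≈ 0.14054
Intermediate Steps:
Function('t')(X) = Pow(X, 2)
Function('m')(h) = Mul(-5, Pow(h, 2)) (Function('m')(h) = Mul(Add(-9, 4), Add(0, Pow(h, 2))) = Mul(-5, Pow(h, 2)))
Mul(Add(58, -110), Pow(Add(35, Function('m')(-9)), -1)) = Mul(Add(58, -110), Pow(Add(35, Mul(-5, Pow(-9, 2))), -1)) = Mul(-52, Pow(Add(35, Mul(-5, 81)), -1)) = Mul(-52, Pow(Add(35, -405), -1)) = Mul(-52, Pow(-370, -1)) = Mul(-52, Rational(-1, 370)) = Rational(26, 185)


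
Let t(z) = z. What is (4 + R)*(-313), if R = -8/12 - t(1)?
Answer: -2191/3 ≈ -730.33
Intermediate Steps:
R = -5/3 (R = -8/12 - 1*1 = -8*1/12 - 1 = -⅔ - 1 = -5/3 ≈ -1.6667)
(4 + R)*(-313) = (4 - 5/3)*(-313) = (7/3)*(-313) = -2191/3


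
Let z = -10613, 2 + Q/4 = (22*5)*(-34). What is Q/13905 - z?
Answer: 147558797/13905 ≈ 10612.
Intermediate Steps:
Q = -14968 (Q = -8 + 4*((22*5)*(-34)) = -8 + 4*(110*(-34)) = -8 + 4*(-3740) = -8 - 14960 = -14968)
Q/13905 - z = -14968/13905 - 1*(-10613) = -14968*1/13905 + 10613 = -14968/13905 + 10613 = 147558797/13905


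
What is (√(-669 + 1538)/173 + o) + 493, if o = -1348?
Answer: -855 + √869/173 ≈ -854.83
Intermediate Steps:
(√(-669 + 1538)/173 + o) + 493 = (√(-669 + 1538)/173 - 1348) + 493 = (√869*(1/173) - 1348) + 493 = (√869/173 - 1348) + 493 = (-1348 + √869/173) + 493 = -855 + √869/173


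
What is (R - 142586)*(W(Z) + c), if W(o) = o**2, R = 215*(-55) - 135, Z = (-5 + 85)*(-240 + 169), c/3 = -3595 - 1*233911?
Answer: -4875908063572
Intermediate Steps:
c = -712518 (c = 3*(-3595 - 1*233911) = 3*(-3595 - 233911) = 3*(-237506) = -712518)
Z = -5680 (Z = 80*(-71) = -5680)
R = -11960 (R = -11825 - 135 = -11960)
(R - 142586)*(W(Z) + c) = (-11960 - 142586)*((-5680)**2 - 712518) = -154546*(32262400 - 712518) = -154546*31549882 = -4875908063572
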